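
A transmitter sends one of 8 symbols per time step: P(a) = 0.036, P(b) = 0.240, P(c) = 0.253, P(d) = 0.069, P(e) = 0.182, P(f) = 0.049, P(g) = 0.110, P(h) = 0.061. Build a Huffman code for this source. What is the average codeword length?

2.722 bits/symbol

Repeatedly combine the two least-probable nodes; the expected code length is the sum of the merged weights.
merge 9/250 + 49/1000 → 17/200
merge 61/1000 + 69/1000 → 13/100
merge 17/200 + 11/100 → 39/200
merge 13/100 + 91/500 → 39/125
merge 39/200 + 6/25 → 87/200
merge 253/1000 + 39/125 → 113/200
merge 87/200 + 113/200 → 1
L = 17/200 + 13/100 + 39/200 + 39/125 + 87/200 + 113/200 + 1 = 1361/500 = 2.722 bits/symbol.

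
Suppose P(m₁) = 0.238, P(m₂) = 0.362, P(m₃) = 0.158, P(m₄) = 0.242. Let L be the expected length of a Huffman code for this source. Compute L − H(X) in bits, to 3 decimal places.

0.060 bits

Entropy H = −Σ p log₂ p ≈ 1.9395 bits.
Huffman merges: 79/500+119/500→99/250; 121/500+181/500→151/250; 99/250+151/250→1. L = 2 ≈ 2.0000.
L − H = 2.0000 − 1.9395 = 0.060 bits.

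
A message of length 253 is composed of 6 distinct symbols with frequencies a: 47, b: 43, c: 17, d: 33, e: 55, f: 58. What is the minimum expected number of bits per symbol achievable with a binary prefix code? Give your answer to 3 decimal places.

Probabilities are the counts divided by 253.
Repeatedly combine the two least-probable nodes; the expected code length is the sum of the merged weights.
merge 17/253 + 3/23 → 50/253
merge 43/253 + 47/253 → 90/253
merge 50/253 + 5/23 → 105/253
merge 58/253 + 90/253 → 148/253
merge 105/253 + 148/253 → 1
L = 50/253 + 90/253 + 105/253 + 148/253 + 1 = 646/253 ≈ 2.553 bits/symbol.

2.553 bits/symbol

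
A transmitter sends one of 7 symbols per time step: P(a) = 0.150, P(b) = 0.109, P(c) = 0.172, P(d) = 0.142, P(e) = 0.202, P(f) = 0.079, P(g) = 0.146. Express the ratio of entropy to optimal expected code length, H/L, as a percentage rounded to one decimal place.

98.5%

Entropy H = −Σ p log₂ p ≈ 2.7565 bits.
Huffman merges: 79/1000+109/1000→47/250; 71/500+73/500→36/125; 3/20+43/250→161/500; 47/250+101/500→39/100; 36/125+161/500→61/100; 39/100+61/100→1. L = 1399/500 ≈ 2.7980.
Efficiency = H/L = 2.7565/2.7980 = 98.5%.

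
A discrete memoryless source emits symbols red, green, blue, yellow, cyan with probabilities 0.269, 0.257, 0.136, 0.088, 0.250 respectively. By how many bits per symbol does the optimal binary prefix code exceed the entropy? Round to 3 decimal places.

0.011 bits

Entropy H = −Σ p log₂ p ≈ 2.2133 bits.
Huffman merges: 11/125+17/125→28/125; 28/125+1/4→237/500; 257/1000+269/1000→263/500; 237/500+263/500→1. L = 278/125 ≈ 2.2240.
L − H = 2.2240 − 2.2133 = 0.011 bits.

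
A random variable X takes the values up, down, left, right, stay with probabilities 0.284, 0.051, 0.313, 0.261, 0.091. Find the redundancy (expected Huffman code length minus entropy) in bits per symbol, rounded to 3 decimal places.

Entropy H = −Σ p log₂ p ≈ 2.0797 bits.
Huffman merges: 51/1000+91/1000→71/500; 71/500+261/1000→403/1000; 71/250+313/1000→597/1000; 403/1000+597/1000→1. L = 1071/500 ≈ 2.1420.
L − H = 2.1420 − 2.0797 = 0.062 bits.

0.062 bits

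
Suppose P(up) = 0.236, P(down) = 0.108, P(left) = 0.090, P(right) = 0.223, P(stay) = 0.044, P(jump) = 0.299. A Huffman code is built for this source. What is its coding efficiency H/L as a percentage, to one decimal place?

Entropy H = −Σ p log₂ p ≈ 2.3529 bits.
Huffman merges: 11/250+9/100→67/500; 27/250+67/500→121/500; 223/1000+59/250→459/1000; 121/500+299/1000→541/1000; 459/1000+541/1000→1. L = 297/125 ≈ 2.3760.
Efficiency = H/L = 2.3529/2.3760 = 99.0%.

99.0%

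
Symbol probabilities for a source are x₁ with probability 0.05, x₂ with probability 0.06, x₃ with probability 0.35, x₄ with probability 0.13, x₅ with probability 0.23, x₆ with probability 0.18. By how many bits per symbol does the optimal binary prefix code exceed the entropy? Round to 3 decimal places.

Entropy H = −Σ p log₂ p ≈ 2.3054 bits.
Huffman merges: 1/20+3/50→11/100; 11/100+13/100→6/25; 9/50+23/100→41/100; 6/25+7/20→59/100; 41/100+59/100→1. L = 47/20 ≈ 2.3500.
L − H = 2.3500 − 2.3054 = 0.045 bits.

0.045 bits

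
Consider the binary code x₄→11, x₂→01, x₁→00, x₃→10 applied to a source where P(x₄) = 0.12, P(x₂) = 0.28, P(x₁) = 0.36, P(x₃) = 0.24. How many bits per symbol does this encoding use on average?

2 bits/symbol

L̄ = Σ pᵢ·ℓᵢ = 0.12·2 + 0.28·2 + 0.36·2 + 0.24·2 = 2 bits/symbol.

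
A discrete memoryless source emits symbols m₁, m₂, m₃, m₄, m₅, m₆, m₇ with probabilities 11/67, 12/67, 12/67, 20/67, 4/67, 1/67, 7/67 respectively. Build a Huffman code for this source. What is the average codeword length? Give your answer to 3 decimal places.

2.597 bits/symbol

Repeatedly combine the two least-probable nodes; the expected code length is the sum of the merged weights.
merge 1/67 + 4/67 → 5/67
merge 5/67 + 7/67 → 12/67
merge 11/67 + 12/67 → 23/67
merge 12/67 + 12/67 → 24/67
merge 20/67 + 23/67 → 43/67
merge 24/67 + 43/67 → 1
L = 5/67 + 12/67 + 23/67 + 24/67 + 43/67 + 1 = 174/67 ≈ 2.597 bits/symbol.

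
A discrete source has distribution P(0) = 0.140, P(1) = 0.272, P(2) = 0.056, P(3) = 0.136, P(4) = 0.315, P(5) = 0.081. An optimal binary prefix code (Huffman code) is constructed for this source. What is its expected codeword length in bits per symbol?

Repeatedly combine the two least-probable nodes; the expected code length is the sum of the merged weights.
merge 7/125 + 81/1000 → 137/1000
merge 17/125 + 137/1000 → 273/1000
merge 7/50 + 34/125 → 103/250
merge 273/1000 + 63/200 → 147/250
merge 103/250 + 147/250 → 1
L = 137/1000 + 273/1000 + 103/250 + 147/250 + 1 = 241/100 = 2.41 bits/symbol.

2.41 bits/symbol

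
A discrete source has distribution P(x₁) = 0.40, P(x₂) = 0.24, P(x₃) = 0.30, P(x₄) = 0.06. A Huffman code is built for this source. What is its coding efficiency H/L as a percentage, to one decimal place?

Entropy H = −Σ p log₂ p ≈ 1.7875 bits.
Huffman merges: 3/50+6/25→3/10; 3/10+3/10→3/5; 2/5+3/5→1. L = 19/10 ≈ 1.9000.
Efficiency = H/L = 1.7875/1.9000 = 94.1%.

94.1%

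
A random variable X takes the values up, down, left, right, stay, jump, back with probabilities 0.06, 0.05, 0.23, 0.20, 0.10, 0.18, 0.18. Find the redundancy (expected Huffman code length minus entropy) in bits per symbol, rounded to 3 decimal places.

0.046 bits

Entropy H = −Σ p log₂ p ≈ 2.6345 bits.
Huffman merges: 1/20+3/50→11/100; 1/10+11/100→21/100; 9/50+9/50→9/25; 1/5+21/100→41/100; 23/100+9/25→59/100; 41/100+59/100→1. L = 67/25 ≈ 2.6800.
L − H = 2.6800 − 2.6345 = 0.046 bits.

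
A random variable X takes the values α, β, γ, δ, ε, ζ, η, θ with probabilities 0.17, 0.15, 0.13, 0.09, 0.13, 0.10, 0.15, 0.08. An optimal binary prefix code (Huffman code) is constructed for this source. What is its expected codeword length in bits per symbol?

Repeatedly combine the two least-probable nodes; the expected code length is the sum of the merged weights.
merge 2/25 + 9/100 → 17/100
merge 1/10 + 13/100 → 23/100
merge 13/100 + 3/20 → 7/25
merge 3/20 + 17/100 → 8/25
merge 17/100 + 23/100 → 2/5
merge 7/25 + 8/25 → 3/5
merge 2/5 + 3/5 → 1
L = 17/100 + 23/100 + 7/25 + 8/25 + 2/5 + 3/5 + 1 = 3 bits/symbol.

3 bits/symbol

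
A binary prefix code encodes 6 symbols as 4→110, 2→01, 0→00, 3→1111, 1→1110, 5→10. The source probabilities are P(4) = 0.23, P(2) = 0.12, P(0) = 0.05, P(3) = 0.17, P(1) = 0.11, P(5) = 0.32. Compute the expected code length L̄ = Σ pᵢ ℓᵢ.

2.79 bits/symbol

L̄ = Σ pᵢ·ℓᵢ = 0.23·3 + 0.12·2 + 0.05·2 + 0.17·4 + 0.11·4 + 0.32·2 = 2.79 bits/symbol.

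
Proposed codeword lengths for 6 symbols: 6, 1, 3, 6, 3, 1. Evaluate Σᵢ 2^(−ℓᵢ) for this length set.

1.28125

With common denominator 2^6 = 64: Σ 2^(−ℓᵢ) = 1/64 + 32/64 + 8/64 + 1/64 + 8/64 + 32/64 = 82/64 = 1.28125.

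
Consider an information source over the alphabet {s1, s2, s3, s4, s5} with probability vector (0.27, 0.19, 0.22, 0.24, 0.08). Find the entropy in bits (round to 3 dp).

2.231 bits

H = −Σ pᵢ log₂ pᵢ.
−0.27·log₂(0.27) = 0.5100
−0.19·log₂(0.19) = 0.4552
−0.22·log₂(0.22) = 0.4806
−0.24·log₂(0.24) = 0.4941
−0.08·log₂(0.08) = 0.2915
Sum ≈ 2.2315 → 2.231 bits.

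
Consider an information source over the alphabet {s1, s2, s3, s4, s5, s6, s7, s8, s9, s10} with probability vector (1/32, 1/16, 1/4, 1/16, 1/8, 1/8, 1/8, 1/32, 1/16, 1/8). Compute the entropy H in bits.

Each probability is a power of 1/2, so log₂(1/p) is an integer.
H = Σ p·log₂(1/p) = 1/32·5 + 1/16·4 + 1/4·2 + 1/16·4 + 1/8·3 + 1/8·3 + 1/8·3 + 1/32·5 + 1/16·4 + 1/8·3 = 3.0625 bits.

3.0625 bits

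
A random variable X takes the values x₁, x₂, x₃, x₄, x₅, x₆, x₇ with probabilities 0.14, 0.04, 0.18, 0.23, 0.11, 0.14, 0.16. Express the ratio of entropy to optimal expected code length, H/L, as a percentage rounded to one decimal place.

Entropy H = −Σ p log₂ p ≈ 2.6863 bits.
Huffman merges: 1/25+11/100→3/20; 7/50+7/50→7/25; 3/20+4/25→31/100; 9/50+23/100→41/100; 7/25+31/100→59/100; 41/100+59/100→1. L = 137/50 ≈ 2.7400.
Efficiency = H/L = 2.6863/2.7400 = 98.0%.

98.0%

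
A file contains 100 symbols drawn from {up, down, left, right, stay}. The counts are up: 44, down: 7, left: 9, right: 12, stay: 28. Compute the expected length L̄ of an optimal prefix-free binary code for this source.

2 bits/symbol

Probabilities are the counts divided by 100.
Repeatedly combine the two least-probable nodes; the expected code length is the sum of the merged weights.
merge 7/100 + 9/100 → 4/25
merge 3/25 + 4/25 → 7/25
merge 7/25 + 7/25 → 14/25
merge 11/25 + 14/25 → 1
L = 4/25 + 7/25 + 14/25 + 1 = 2 bits/symbol.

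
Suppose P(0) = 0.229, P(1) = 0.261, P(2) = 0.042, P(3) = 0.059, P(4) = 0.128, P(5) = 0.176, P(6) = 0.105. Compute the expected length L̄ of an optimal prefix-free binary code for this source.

Repeatedly combine the two least-probable nodes; the expected code length is the sum of the merged weights.
merge 21/500 + 59/1000 → 101/1000
merge 101/1000 + 21/200 → 103/500
merge 16/125 + 22/125 → 38/125
merge 103/500 + 229/1000 → 87/200
merge 261/1000 + 38/125 → 113/200
merge 87/200 + 113/200 → 1
L = 101/1000 + 103/500 + 38/125 + 87/200 + 113/200 + 1 = 2611/1000 = 2.611 bits/symbol.

2.611 bits/symbol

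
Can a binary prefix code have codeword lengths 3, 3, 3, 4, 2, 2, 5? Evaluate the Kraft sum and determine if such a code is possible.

0.96875; yes

With common denominator 2^5 = 32: Σ 2^(−ℓᵢ) = 4/32 + 4/32 + 4/32 + 2/32 + 8/32 + 8/32 + 1/32 = 31/32 = 0.96875.
Kraft's inequality requires Σ ≤ 1; here Σ = 0.96875 ≤ 1, so such a prefix code exists.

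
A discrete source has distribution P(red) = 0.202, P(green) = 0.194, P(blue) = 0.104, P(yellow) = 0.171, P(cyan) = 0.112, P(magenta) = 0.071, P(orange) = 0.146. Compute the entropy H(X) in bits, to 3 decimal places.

2.730 bits

H = −Σ pᵢ log₂ pᵢ.
−0.202·log₂(0.202) = 0.4661
−0.194·log₂(0.194) = 0.4590
−0.104·log₂(0.104) = 0.3396
−0.171·log₂(0.171) = 0.4357
−0.112·log₂(0.112) = 0.3537
−0.071·log₂(0.071) = 0.2709
−0.146·log₂(0.146) = 0.4053
Sum ≈ 2.7304 → 2.730 bits.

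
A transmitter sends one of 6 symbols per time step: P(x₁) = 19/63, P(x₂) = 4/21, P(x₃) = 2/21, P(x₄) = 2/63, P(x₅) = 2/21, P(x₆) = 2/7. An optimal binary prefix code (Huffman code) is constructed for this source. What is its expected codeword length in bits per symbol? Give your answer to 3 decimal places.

Repeatedly combine the two least-probable nodes; the expected code length is the sum of the merged weights.
merge 2/63 + 2/21 → 8/63
merge 2/21 + 8/63 → 2/9
merge 4/21 + 2/9 → 26/63
merge 2/7 + 19/63 → 37/63
merge 26/63 + 37/63 → 1
L = 8/63 + 2/9 + 26/63 + 37/63 + 1 = 148/63 ≈ 2.349 bits/symbol.

2.349 bits/symbol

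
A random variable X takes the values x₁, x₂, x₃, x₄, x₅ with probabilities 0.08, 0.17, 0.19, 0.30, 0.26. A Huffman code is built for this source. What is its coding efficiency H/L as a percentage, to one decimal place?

98.1%

Entropy H = −Σ p log₂ p ≈ 2.2077 bits.
Huffman merges: 2/25+17/100→1/4; 19/100+1/4→11/25; 13/50+3/10→14/25; 11/25+14/25→1. L = 9/4 ≈ 2.2500.
Efficiency = H/L = 2.2077/2.2500 = 98.1%.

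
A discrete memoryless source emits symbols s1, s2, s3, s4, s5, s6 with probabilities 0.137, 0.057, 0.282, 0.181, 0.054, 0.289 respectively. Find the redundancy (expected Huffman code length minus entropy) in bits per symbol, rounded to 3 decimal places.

0.024 bits

Entropy H = −Σ p log₂ p ≈ 2.3347 bits.
Huffman merges: 27/500+57/1000→111/1000; 111/1000+137/1000→31/125; 181/1000+31/125→429/1000; 141/500+289/1000→571/1000; 429/1000+571/1000→1. L = 2359/1000 ≈ 2.3590.
L − H = 2.3590 − 2.3347 = 0.024 bits.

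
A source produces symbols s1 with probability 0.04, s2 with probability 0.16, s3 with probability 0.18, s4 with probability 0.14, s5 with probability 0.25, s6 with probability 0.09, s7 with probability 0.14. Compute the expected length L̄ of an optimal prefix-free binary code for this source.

Repeatedly combine the two least-probable nodes; the expected code length is the sum of the merged weights.
merge 1/25 + 9/100 → 13/100
merge 13/100 + 7/50 → 27/100
merge 7/50 + 4/25 → 3/10
merge 9/50 + 1/4 → 43/100
merge 27/100 + 3/10 → 57/100
merge 43/100 + 57/100 → 1
L = 13/100 + 27/100 + 3/10 + 43/100 + 57/100 + 1 = 27/10 = 2.7 bits/symbol.

2.7 bits/symbol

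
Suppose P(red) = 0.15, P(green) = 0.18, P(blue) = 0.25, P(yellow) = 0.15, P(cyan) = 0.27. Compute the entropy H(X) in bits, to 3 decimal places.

H = −Σ pᵢ log₂ pᵢ.
−0.15·log₂(0.15) = 0.4105
−0.18·log₂(0.18) = 0.4453
−0.25·log₂(0.25) = 0.5000
−0.15·log₂(0.15) = 0.4105
−0.27·log₂(0.27) = 0.5100
Sum ≈ 2.2764 → 2.276 bits.

2.276 bits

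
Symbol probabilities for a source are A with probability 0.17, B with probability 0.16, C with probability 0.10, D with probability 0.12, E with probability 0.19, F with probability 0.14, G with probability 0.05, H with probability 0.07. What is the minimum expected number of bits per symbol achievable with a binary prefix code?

Repeatedly combine the two least-probable nodes; the expected code length is the sum of the merged weights.
merge 1/20 + 7/100 → 3/25
merge 1/10 + 3/25 → 11/50
merge 3/25 + 7/50 → 13/50
merge 4/25 + 17/100 → 33/100
merge 19/100 + 11/50 → 41/100
merge 13/50 + 33/100 → 59/100
merge 41/100 + 59/100 → 1
L = 3/25 + 11/50 + 13/50 + 33/100 + 41/100 + 59/100 + 1 = 293/100 = 2.93 bits/symbol.

2.93 bits/symbol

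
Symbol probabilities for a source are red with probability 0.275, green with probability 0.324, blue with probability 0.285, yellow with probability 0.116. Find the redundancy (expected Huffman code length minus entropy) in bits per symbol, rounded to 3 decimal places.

0.084 bits

Entropy H = −Σ p log₂ p ≈ 1.9156 bits.
Huffman merges: 29/250+11/40→391/1000; 57/200+81/250→609/1000; 391/1000+609/1000→1. L = 2 ≈ 2.0000.
L − H = 2.0000 − 1.9156 = 0.084 bits.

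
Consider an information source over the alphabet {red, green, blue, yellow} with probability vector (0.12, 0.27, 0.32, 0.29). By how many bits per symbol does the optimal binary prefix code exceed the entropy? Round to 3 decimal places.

0.079 bits

Entropy H = −Σ p log₂ p ≈ 1.9210 bits.
Huffman merges: 3/25+27/100→39/100; 29/100+8/25→61/100; 39/100+61/100→1. L = 2 ≈ 2.0000.
L − H = 2.0000 − 1.9210 = 0.079 bits.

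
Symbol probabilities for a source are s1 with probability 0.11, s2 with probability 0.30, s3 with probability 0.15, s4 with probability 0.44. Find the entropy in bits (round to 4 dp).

H = −Σ pᵢ log₂ pᵢ.
−0.11·log₂(0.11) = 0.3503
−0.30·log₂(0.30) = 0.5211
−0.15·log₂(0.15) = 0.4105
−0.44·log₂(0.44) = 0.5211
Sum ≈ 1.8031 → 1.8031 bits.

1.8031 bits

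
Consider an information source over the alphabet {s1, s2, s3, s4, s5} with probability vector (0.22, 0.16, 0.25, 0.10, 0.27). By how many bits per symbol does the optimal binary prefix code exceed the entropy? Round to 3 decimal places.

0.014 bits

Entropy H = −Σ p log₂ p ≈ 2.2458 bits.
Huffman merges: 1/10+4/25→13/50; 11/50+1/4→47/100; 13/50+27/100→53/100; 47/100+53/100→1. L = 113/50 ≈ 2.2600.
L − H = 2.2600 − 2.2458 = 0.014 bits.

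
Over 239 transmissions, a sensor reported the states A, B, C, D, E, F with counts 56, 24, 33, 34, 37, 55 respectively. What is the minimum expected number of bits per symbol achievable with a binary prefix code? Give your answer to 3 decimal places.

2.536 bits/symbol

Probabilities are the counts divided by 239.
Repeatedly combine the two least-probable nodes; the expected code length is the sum of the merged weights.
merge 24/239 + 33/239 → 57/239
merge 34/239 + 37/239 → 71/239
merge 55/239 + 56/239 → 111/239
merge 57/239 + 71/239 → 128/239
merge 111/239 + 128/239 → 1
L = 57/239 + 71/239 + 111/239 + 128/239 + 1 = 606/239 ≈ 2.536 bits/symbol.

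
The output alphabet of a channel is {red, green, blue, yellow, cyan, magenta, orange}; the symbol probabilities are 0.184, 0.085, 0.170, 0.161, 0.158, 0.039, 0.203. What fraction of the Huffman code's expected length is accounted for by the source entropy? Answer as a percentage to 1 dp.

Entropy H = −Σ p log₂ p ≈ 2.6806 bits.
Huffman merges: 39/1000+17/200→31/250; 31/250+79/500→141/500; 161/1000+17/100→331/1000; 23/125+203/1000→387/1000; 141/500+331/1000→613/1000; 387/1000+613/1000→1. L = 2737/1000 ≈ 2.7370.
Efficiency = H/L = 2.6806/2.7370 = 97.9%.

97.9%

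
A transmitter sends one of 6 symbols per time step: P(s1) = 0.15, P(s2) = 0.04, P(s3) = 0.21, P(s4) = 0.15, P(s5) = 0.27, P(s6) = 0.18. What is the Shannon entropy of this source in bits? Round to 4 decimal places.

H = −Σ pᵢ log₂ pᵢ.
−0.15·log₂(0.15) = 0.4105
−0.04·log₂(0.04) = 0.1858
−0.21·log₂(0.21) = 0.4728
−0.15·log₂(0.15) = 0.4105
−0.27·log₂(0.27) = 0.5100
−0.18·log₂(0.18) = 0.4453
Sum ≈ 2.4350 → 2.4350 bits.

2.4350 bits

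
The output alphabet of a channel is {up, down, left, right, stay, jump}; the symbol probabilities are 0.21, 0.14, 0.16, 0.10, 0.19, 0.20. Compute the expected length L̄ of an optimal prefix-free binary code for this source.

Repeatedly combine the two least-probable nodes; the expected code length is the sum of the merged weights.
merge 1/10 + 7/50 → 6/25
merge 4/25 + 19/100 → 7/20
merge 1/5 + 21/100 → 41/100
merge 6/25 + 7/20 → 59/100
merge 41/100 + 59/100 → 1
L = 6/25 + 7/20 + 41/100 + 59/100 + 1 = 259/100 = 2.59 bits/symbol.

2.59 bits/symbol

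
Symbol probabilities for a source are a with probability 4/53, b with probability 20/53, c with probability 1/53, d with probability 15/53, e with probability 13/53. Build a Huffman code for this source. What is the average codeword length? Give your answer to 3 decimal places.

2.057 bits/symbol

Repeatedly combine the two least-probable nodes; the expected code length is the sum of the merged weights.
merge 1/53 + 4/53 → 5/53
merge 5/53 + 13/53 → 18/53
merge 15/53 + 18/53 → 33/53
merge 20/53 + 33/53 → 1
L = 5/53 + 18/53 + 33/53 + 1 = 109/53 ≈ 2.057 bits/symbol.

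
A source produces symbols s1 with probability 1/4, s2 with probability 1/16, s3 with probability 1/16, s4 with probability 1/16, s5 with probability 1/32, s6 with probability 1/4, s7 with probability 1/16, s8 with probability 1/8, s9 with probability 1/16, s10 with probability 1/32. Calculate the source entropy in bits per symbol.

Each probability is a power of 1/2, so log₂(1/p) is an integer.
H = Σ p·log₂(1/p) = 1/4·2 + 1/16·4 + 1/16·4 + 1/16·4 + 1/32·5 + 1/4·2 + 1/16·4 + 1/8·3 + 1/16·4 + 1/32·5 = 2.9375 bits.

2.9375 bits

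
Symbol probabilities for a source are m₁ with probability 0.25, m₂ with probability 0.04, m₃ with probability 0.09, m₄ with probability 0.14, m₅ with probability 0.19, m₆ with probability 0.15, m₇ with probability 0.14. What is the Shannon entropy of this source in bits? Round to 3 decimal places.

2.658 bits

H = −Σ pᵢ log₂ pᵢ.
−0.25·log₂(0.25) = 0.5000
−0.04·log₂(0.04) = 0.1858
−0.09·log₂(0.09) = 0.3127
−0.14·log₂(0.14) = 0.3971
−0.19·log₂(0.19) = 0.4552
−0.15·log₂(0.15) = 0.4105
−0.14·log₂(0.14) = 0.3971
Sum ≈ 2.6584 → 2.658 bits.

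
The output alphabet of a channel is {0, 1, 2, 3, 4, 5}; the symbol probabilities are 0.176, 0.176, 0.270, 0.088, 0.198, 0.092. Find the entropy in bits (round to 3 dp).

2.480 bits

H = −Σ pᵢ log₂ pᵢ.
−0.176·log₂(0.176) = 0.4411
−0.176·log₂(0.176) = 0.4411
−0.270·log₂(0.270) = 0.5100
−0.088·log₂(0.088) = 0.3086
−0.198·log₂(0.198) = 0.4626
−0.092·log₂(0.092) = 0.3167
Sum ≈ 2.4801 → 2.480 bits.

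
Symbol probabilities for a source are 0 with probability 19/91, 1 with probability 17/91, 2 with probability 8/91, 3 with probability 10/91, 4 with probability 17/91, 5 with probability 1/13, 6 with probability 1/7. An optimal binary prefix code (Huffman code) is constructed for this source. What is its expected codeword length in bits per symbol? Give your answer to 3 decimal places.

Repeatedly combine the two least-probable nodes; the expected code length is the sum of the merged weights.
merge 1/13 + 8/91 → 15/91
merge 10/91 + 1/7 → 23/91
merge 15/91 + 17/91 → 32/91
merge 17/91 + 19/91 → 36/91
merge 23/91 + 32/91 → 55/91
merge 36/91 + 55/91 → 1
L = 15/91 + 23/91 + 32/91 + 36/91 + 55/91 + 1 = 36/13 ≈ 2.769 bits/symbol.

2.769 bits/symbol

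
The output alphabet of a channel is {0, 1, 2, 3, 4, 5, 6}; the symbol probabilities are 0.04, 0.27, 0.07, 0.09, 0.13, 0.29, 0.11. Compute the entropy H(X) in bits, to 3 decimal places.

H = −Σ pᵢ log₂ pᵢ.
−0.04·log₂(0.04) = 0.1858
−0.27·log₂(0.27) = 0.5100
−0.07·log₂(0.07) = 0.2686
−0.09·log₂(0.09) = 0.3127
−0.13·log₂(0.13) = 0.3826
−0.29·log₂(0.29) = 0.5179
−0.11·log₂(0.11) = 0.3503
Sum ≈ 2.5278 → 2.528 bits.

2.528 bits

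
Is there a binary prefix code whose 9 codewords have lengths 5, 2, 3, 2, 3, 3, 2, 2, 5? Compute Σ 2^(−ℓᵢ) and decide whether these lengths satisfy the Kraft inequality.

1.4375; no

With common denominator 2^5 = 32: Σ 2^(−ℓᵢ) = 1/32 + 8/32 + 4/32 + 8/32 + 4/32 + 4/32 + 8/32 + 8/32 + 1/32 = 46/32 = 1.4375.
Kraft's inequality requires Σ ≤ 1; here Σ = 1.4375 > 1, so no such prefix code exists.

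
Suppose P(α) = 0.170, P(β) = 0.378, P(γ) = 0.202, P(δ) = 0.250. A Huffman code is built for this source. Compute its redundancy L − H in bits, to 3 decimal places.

Entropy H = −Σ p log₂ p ≈ 1.9313 bits.
Huffman merges: 17/100+101/500→93/250; 1/4+93/250→311/500; 189/500+311/500→1. L = 997/500 ≈ 1.9940.
L − H = 1.9940 − 1.9313 = 0.063 bits.

0.063 bits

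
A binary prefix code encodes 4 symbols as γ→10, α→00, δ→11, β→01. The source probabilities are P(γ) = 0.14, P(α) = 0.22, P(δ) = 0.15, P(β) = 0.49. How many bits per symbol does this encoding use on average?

2 bits/symbol

L̄ = Σ pᵢ·ℓᵢ = 0.14·2 + 0.22·2 + 0.15·2 + 0.49·2 = 2 bits/symbol.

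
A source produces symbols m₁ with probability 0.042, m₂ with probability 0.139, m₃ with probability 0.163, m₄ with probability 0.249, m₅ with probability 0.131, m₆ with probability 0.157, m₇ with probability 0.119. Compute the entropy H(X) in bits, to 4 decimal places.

2.6828 bits

H = −Σ pᵢ log₂ pᵢ.
−0.042·log₂(0.042) = 0.1921
−0.139·log₂(0.139) = 0.3957
−0.163·log₂(0.163) = 0.4266
−0.249·log₂(0.249) = 0.4994
−0.131·log₂(0.131) = 0.3841
−0.157·log₂(0.157) = 0.4194
−0.119·log₂(0.119) = 0.3654
Sum ≈ 2.6828 → 2.6828 bits.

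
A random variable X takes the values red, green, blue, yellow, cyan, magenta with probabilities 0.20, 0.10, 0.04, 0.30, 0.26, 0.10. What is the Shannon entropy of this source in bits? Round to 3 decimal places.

2.341 bits

H = −Σ pᵢ log₂ pᵢ.
−0.20·log₂(0.20) = 0.4644
−0.10·log₂(0.10) = 0.3322
−0.04·log₂(0.04) = 0.1858
−0.30·log₂(0.30) = 0.5211
−0.26·log₂(0.26) = 0.5053
−0.10·log₂(0.10) = 0.3322
Sum ≈ 2.3409 → 2.341 bits.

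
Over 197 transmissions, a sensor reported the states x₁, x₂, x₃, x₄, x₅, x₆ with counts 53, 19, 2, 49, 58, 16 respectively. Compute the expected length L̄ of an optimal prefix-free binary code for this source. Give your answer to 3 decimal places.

2.279 bits/symbol

Probabilities are the counts divided by 197.
Repeatedly combine the two least-probable nodes; the expected code length is the sum of the merged weights.
merge 2/197 + 16/197 → 18/197
merge 18/197 + 19/197 → 37/197
merge 37/197 + 49/197 → 86/197
merge 53/197 + 58/197 → 111/197
merge 86/197 + 111/197 → 1
L = 18/197 + 37/197 + 86/197 + 111/197 + 1 = 449/197 ≈ 2.279 bits/symbol.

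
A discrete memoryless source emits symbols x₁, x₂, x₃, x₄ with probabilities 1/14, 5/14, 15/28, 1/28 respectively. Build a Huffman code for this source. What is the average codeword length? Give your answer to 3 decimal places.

1.571 bits/symbol

Repeatedly combine the two least-probable nodes; the expected code length is the sum of the merged weights.
merge 1/28 + 1/14 → 3/28
merge 3/28 + 5/14 → 13/28
merge 13/28 + 15/28 → 1
L = 3/28 + 13/28 + 1 = 11/7 ≈ 1.571 bits/symbol.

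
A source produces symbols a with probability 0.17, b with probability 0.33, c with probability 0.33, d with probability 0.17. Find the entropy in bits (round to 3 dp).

1.925 bits

H = −Σ pᵢ log₂ pᵢ.
−0.17·log₂(0.17) = 0.4346
−0.33·log₂(0.33) = 0.5278
−0.33·log₂(0.33) = 0.5278
−0.17·log₂(0.17) = 0.4346
Sum ≈ 1.9248 → 1.925 bits.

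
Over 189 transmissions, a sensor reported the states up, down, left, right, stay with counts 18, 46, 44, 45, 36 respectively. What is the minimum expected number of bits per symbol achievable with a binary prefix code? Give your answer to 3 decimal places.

Probabilities are the counts divided by 189.
Repeatedly combine the two least-probable nodes; the expected code length is the sum of the merged weights.
merge 2/21 + 4/21 → 2/7
merge 44/189 + 5/21 → 89/189
merge 46/189 + 2/7 → 100/189
merge 89/189 + 100/189 → 1
L = 2/7 + 89/189 + 100/189 + 1 = 16/7 ≈ 2.286 bits/symbol.

2.286 bits/symbol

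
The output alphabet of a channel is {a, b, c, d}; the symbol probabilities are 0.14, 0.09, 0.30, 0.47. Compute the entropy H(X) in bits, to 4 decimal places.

H = −Σ pᵢ log₂ pᵢ.
−0.14·log₂(0.14) = 0.3971
−0.09·log₂(0.09) = 0.3127
−0.30·log₂(0.30) = 0.5211
−0.47·log₂(0.47) = 0.5120
Sum ≈ 1.7428 → 1.7428 bits.

1.7428 bits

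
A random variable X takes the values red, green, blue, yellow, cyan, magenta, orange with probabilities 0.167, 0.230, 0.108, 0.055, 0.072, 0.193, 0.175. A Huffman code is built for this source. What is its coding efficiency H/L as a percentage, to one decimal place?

98.6%

Entropy H = −Σ p log₂ p ≈ 2.6672 bits.
Huffman merges: 11/200+9/125→127/1000; 27/250+127/1000→47/200; 167/1000+7/40→171/500; 193/1000+23/100→423/1000; 47/200+171/500→577/1000; 423/1000+577/1000→1. L = 338/125 ≈ 2.7040.
Efficiency = H/L = 2.6672/2.7040 = 98.6%.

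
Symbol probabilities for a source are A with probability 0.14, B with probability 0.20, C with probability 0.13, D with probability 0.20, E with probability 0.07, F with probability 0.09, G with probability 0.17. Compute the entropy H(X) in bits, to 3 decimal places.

H = −Σ pᵢ log₂ pᵢ.
−0.14·log₂(0.14) = 0.3971
−0.20·log₂(0.20) = 0.4644
−0.13·log₂(0.13) = 0.3826
−0.20·log₂(0.20) = 0.4644
−0.07·log₂(0.07) = 0.2686
−0.09·log₂(0.09) = 0.3127
−0.17·log₂(0.17) = 0.4346
Sum ≈ 2.7243 → 2.724 bits.

2.724 bits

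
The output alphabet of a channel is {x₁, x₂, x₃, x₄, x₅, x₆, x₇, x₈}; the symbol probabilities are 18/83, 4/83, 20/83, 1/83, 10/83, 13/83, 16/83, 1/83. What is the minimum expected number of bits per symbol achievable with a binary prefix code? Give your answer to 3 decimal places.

2.639 bits/symbol

Repeatedly combine the two least-probable nodes; the expected code length is the sum of the merged weights.
merge 1/83 + 1/83 → 2/83
merge 2/83 + 4/83 → 6/83
merge 6/83 + 10/83 → 16/83
merge 13/83 + 16/83 → 29/83
merge 16/83 + 18/83 → 34/83
merge 20/83 + 29/83 → 49/83
merge 34/83 + 49/83 → 1
L = 2/83 + 6/83 + 16/83 + 29/83 + 34/83 + 49/83 + 1 = 219/83 ≈ 2.639 bits/symbol.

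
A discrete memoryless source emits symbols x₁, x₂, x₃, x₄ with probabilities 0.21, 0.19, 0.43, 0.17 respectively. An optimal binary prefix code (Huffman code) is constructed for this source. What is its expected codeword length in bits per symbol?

Repeatedly combine the two least-probable nodes; the expected code length is the sum of the merged weights.
merge 17/100 + 19/100 → 9/25
merge 21/100 + 9/25 → 57/100
merge 43/100 + 57/100 → 1
L = 9/25 + 57/100 + 1 = 193/100 = 1.93 bits/symbol.

1.93 bits/symbol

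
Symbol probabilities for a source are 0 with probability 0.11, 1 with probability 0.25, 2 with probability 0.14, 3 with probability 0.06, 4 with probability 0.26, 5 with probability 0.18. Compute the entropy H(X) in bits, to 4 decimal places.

2.4415 bits

H = −Σ pᵢ log₂ pᵢ.
−0.11·log₂(0.11) = 0.3503
−0.25·log₂(0.25) = 0.5000
−0.14·log₂(0.14) = 0.3971
−0.06·log₂(0.06) = 0.2435
−0.26·log₂(0.26) = 0.5053
−0.18·log₂(0.18) = 0.4453
Sum ≈ 2.4415 → 2.4415 bits.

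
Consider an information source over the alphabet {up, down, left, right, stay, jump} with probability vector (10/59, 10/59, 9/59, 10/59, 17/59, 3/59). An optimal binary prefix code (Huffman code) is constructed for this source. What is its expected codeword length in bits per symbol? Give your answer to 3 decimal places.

2.542 bits/symbol

Repeatedly combine the two least-probable nodes; the expected code length is the sum of the merged weights.
merge 3/59 + 9/59 → 12/59
merge 10/59 + 10/59 → 20/59
merge 10/59 + 12/59 → 22/59
merge 17/59 + 20/59 → 37/59
merge 22/59 + 37/59 → 1
L = 12/59 + 20/59 + 22/59 + 37/59 + 1 = 150/59 ≈ 2.542 bits/symbol.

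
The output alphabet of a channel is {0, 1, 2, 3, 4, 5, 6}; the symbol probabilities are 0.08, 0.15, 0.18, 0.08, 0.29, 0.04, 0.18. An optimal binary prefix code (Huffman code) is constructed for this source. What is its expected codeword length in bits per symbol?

2.65 bits/symbol

Repeatedly combine the two least-probable nodes; the expected code length is the sum of the merged weights.
merge 1/25 + 2/25 → 3/25
merge 2/25 + 3/25 → 1/5
merge 3/20 + 9/50 → 33/100
merge 9/50 + 1/5 → 19/50
merge 29/100 + 33/100 → 31/50
merge 19/50 + 31/50 → 1
L = 3/25 + 1/5 + 33/100 + 19/50 + 31/50 + 1 = 53/20 = 2.65 bits/symbol.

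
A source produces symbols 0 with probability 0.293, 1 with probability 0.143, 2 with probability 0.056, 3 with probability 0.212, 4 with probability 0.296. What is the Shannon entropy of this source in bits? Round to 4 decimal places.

H = −Σ pᵢ log₂ pᵢ.
−0.293·log₂(0.293) = 0.5189
−0.143·log₂(0.143) = 0.4012
−0.056·log₂(0.056) = 0.2329
−0.212·log₂(0.212) = 0.4744
−0.296·log₂(0.296) = 0.5199
Sum ≈ 2.1473 → 2.1473 bits.

2.1473 bits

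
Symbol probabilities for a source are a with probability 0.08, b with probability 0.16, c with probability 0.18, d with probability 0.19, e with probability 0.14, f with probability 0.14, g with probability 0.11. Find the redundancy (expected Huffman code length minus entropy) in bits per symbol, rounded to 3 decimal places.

Entropy H = −Σ p log₂ p ≈ 2.7596 bits.
Huffman merges: 2/25+11/100→19/100; 7/50+7/50→7/25; 4/25+9/50→17/50; 19/100+19/100→19/50; 7/25+17/50→31/50; 19/50+31/50→1. L = 281/100 ≈ 2.8100.
L − H = 2.8100 − 2.7596 = 0.050 bits.

0.050 bits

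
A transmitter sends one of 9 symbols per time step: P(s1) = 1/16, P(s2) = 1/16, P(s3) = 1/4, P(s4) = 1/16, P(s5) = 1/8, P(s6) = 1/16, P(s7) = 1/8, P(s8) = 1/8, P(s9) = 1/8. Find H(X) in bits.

3 bits

Each probability is a power of 1/2, so log₂(1/p) is an integer.
H = Σ p·log₂(1/p) = 1/16·4 + 1/16·4 + 1/4·2 + 1/16·4 + 1/8·3 + 1/16·4 + 1/8·3 + 1/8·3 + 1/8·3 = 3 bits.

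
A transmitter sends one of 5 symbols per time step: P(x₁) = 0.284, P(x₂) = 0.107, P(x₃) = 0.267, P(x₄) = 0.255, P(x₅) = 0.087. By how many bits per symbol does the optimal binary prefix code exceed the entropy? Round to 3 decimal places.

Entropy H = −Σ p log₂ p ≈ 2.1786 bits.
Huffman merges: 87/1000+107/1000→97/500; 97/500+51/200→449/1000; 267/1000+71/250→551/1000; 449/1000+551/1000→1. L = 1097/500 ≈ 2.1940.
L − H = 2.1940 − 2.1786 = 0.015 bits.

0.015 bits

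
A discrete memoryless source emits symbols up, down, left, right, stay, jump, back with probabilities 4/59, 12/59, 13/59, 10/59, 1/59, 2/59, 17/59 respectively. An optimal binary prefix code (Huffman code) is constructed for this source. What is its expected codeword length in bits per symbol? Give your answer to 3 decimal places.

Repeatedly combine the two least-probable nodes; the expected code length is the sum of the merged weights.
merge 1/59 + 2/59 → 3/59
merge 3/59 + 4/59 → 7/59
merge 7/59 + 10/59 → 17/59
merge 12/59 + 13/59 → 25/59
merge 17/59 + 17/59 → 34/59
merge 25/59 + 34/59 → 1
L = 3/59 + 7/59 + 17/59 + 25/59 + 34/59 + 1 = 145/59 ≈ 2.458 bits/symbol.

2.458 bits/symbol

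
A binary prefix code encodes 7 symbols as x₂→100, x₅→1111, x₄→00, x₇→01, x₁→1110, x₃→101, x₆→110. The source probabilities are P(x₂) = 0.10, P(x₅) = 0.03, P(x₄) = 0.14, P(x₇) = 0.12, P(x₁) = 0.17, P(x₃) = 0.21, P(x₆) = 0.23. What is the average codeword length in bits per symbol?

2.94 bits/symbol

L̄ = Σ pᵢ·ℓᵢ = 0.10·3 + 0.03·4 + 0.14·2 + 0.12·2 + 0.17·4 + 0.21·3 + 0.23·3 = 2.94 bits/symbol.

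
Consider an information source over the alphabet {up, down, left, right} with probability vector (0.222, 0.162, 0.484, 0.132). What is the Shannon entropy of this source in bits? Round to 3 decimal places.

1.800 bits

H = −Σ pᵢ log₂ pᵢ.
−0.222·log₂(0.222) = 0.4820
−0.162·log₂(0.162) = 0.4254
−0.484·log₂(0.484) = 0.5067
−0.132·log₂(0.132) = 0.3856
Sum ≈ 1.7998 → 1.800 bits.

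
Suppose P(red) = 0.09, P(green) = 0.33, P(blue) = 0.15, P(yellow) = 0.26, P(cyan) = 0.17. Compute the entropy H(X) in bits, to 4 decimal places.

H = −Σ pᵢ log₂ pᵢ.
−0.09·log₂(0.09) = 0.3127
−0.33·log₂(0.33) = 0.5278
−0.15·log₂(0.15) = 0.4105
−0.26·log₂(0.26) = 0.5053
−0.17·log₂(0.17) = 0.4346
Sum ≈ 2.1909 → 2.1909 bits.

2.1909 bits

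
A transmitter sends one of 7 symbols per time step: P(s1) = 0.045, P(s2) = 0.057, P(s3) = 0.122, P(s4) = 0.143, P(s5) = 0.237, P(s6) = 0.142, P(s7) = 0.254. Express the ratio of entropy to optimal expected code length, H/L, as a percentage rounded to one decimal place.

99.7%

Entropy H = −Σ p log₂ p ≈ 2.6027 bits.
Huffman merges: 9/200+57/1000→51/500; 51/500+61/500→28/125; 71/500+143/1000→57/200; 28/125+237/1000→461/1000; 127/500+57/200→539/1000; 461/1000+539/1000→1. L = 2611/1000 ≈ 2.6110.
Efficiency = H/L = 2.6027/2.6110 = 99.7%.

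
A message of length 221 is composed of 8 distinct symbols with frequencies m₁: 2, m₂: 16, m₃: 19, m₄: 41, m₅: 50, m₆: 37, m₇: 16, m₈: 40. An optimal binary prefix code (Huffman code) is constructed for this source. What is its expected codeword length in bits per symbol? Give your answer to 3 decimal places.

2.824 bits/symbol

Probabilities are the counts divided by 221.
Repeatedly combine the two least-probable nodes; the expected code length is the sum of the merged weights.
merge 2/221 + 16/221 → 18/221
merge 16/221 + 18/221 → 2/13
merge 19/221 + 2/13 → 53/221
merge 37/221 + 40/221 → 77/221
merge 41/221 + 50/221 → 7/17
merge 53/221 + 77/221 → 10/17
merge 7/17 + 10/17 → 1
L = 18/221 + 2/13 + 53/221 + 77/221 + 7/17 + 10/17 + 1 = 48/17 ≈ 2.824 bits/symbol.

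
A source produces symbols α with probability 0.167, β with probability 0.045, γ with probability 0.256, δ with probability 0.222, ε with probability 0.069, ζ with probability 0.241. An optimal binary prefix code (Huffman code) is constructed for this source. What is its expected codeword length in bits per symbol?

Repeatedly combine the two least-probable nodes; the expected code length is the sum of the merged weights.
merge 9/200 + 69/1000 → 57/500
merge 57/500 + 167/1000 → 281/1000
merge 111/500 + 241/1000 → 463/1000
merge 32/125 + 281/1000 → 537/1000
merge 463/1000 + 537/1000 → 1
L = 57/500 + 281/1000 + 463/1000 + 537/1000 + 1 = 479/200 = 2.395 bits/symbol.

2.395 bits/symbol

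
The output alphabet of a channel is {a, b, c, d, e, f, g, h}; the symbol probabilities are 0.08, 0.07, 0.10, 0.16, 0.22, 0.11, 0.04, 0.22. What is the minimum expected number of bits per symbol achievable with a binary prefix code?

Repeatedly combine the two least-probable nodes; the expected code length is the sum of the merged weights.
merge 1/25 + 7/100 → 11/100
merge 2/25 + 1/10 → 9/50
merge 11/100 + 11/100 → 11/50
merge 4/25 + 9/50 → 17/50
merge 11/50 + 11/50 → 11/25
merge 11/50 + 17/50 → 14/25
merge 11/25 + 14/25 → 1
L = 11/100 + 9/50 + 11/50 + 17/50 + 11/25 + 14/25 + 1 = 57/20 = 2.85 bits/symbol.

2.85 bits/symbol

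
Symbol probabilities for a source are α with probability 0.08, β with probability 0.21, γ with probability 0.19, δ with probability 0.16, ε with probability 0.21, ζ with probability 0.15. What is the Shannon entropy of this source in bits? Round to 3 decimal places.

H = −Σ pᵢ log₂ pᵢ.
−0.08·log₂(0.08) = 0.2915
−0.21·log₂(0.21) = 0.4728
−0.19·log₂(0.19) = 0.4552
−0.16·log₂(0.16) = 0.4230
−0.21·log₂(0.21) = 0.4728
−0.15·log₂(0.15) = 0.4105
Sum ≈ 2.5259 → 2.526 bits.

2.526 bits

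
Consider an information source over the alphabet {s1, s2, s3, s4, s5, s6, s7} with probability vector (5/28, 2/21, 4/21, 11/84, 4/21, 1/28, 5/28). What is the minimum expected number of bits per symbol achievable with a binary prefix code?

2.75 bits/symbol

Repeatedly combine the two least-probable nodes; the expected code length is the sum of the merged weights.
merge 1/28 + 2/21 → 11/84
merge 11/84 + 11/84 → 11/42
merge 5/28 + 5/28 → 5/14
merge 4/21 + 4/21 → 8/21
merge 11/42 + 5/14 → 13/21
merge 8/21 + 13/21 → 1
L = 11/84 + 11/42 + 5/14 + 8/21 + 13/21 + 1 = 11/4 = 2.75 bits/symbol.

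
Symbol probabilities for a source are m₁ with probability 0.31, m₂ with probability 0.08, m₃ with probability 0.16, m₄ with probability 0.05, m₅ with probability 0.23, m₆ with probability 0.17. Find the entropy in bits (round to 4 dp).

2.3767 bits

H = −Σ pᵢ log₂ pᵢ.
−0.31·log₂(0.31) = 0.5238
−0.08·log₂(0.08) = 0.2915
−0.16·log₂(0.16) = 0.4230
−0.05·log₂(0.05) = 0.2161
−0.23·log₂(0.23) = 0.4877
−0.17·log₂(0.17) = 0.4346
Sum ≈ 2.3767 → 2.3767 bits.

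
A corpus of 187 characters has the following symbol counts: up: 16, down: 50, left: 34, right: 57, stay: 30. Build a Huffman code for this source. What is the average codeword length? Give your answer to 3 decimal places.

2.246 bits/symbol

Probabilities are the counts divided by 187.
Repeatedly combine the two least-probable nodes; the expected code length is the sum of the merged weights.
merge 16/187 + 30/187 → 46/187
merge 2/11 + 46/187 → 80/187
merge 50/187 + 57/187 → 107/187
merge 80/187 + 107/187 → 1
L = 46/187 + 80/187 + 107/187 + 1 = 420/187 ≈ 2.246 bits/symbol.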